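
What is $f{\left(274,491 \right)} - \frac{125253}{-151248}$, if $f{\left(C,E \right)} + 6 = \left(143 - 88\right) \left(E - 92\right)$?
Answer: $\frac{1106118375}{50416} \approx 21940.0$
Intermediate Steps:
$f{\left(C,E \right)} = -5066 + 55 E$ ($f{\left(C,E \right)} = -6 + \left(143 - 88\right) \left(E - 92\right) = -6 + 55 \left(-92 + E\right) = -6 + \left(-5060 + 55 E\right) = -5066 + 55 E$)
$f{\left(274,491 \right)} - \frac{125253}{-151248} = \left(-5066 + 55 \cdot 491\right) - \frac{125253}{-151248} = \left(-5066 + 27005\right) - - \frac{41751}{50416} = 21939 + \frac{41751}{50416} = \frac{1106118375}{50416}$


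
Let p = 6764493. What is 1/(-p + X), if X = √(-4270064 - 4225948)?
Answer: -2254831/15252791347687 - 14*I*√43347/45758374043061 ≈ -1.4783e-7 - 6.37e-11*I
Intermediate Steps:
X = 14*I*√43347 (X = √(-8496012) = 14*I*√43347 ≈ 2914.8*I)
1/(-p + X) = 1/(-1*6764493 + 14*I*√43347) = 1/(-6764493 + 14*I*√43347)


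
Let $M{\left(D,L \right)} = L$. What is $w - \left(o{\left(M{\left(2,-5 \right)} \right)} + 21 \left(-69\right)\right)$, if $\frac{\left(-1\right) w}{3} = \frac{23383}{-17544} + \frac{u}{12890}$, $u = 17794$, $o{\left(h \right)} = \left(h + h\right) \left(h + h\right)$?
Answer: $\frac{50838910107}{37690360} \approx 1348.9$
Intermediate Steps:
$o{\left(h \right)} = 4 h^{2}$ ($o{\left(h \right)} = 2 h 2 h = 4 h^{2}$)
$w = - \frac{5385533}{37690360}$ ($w = - 3 \left(\frac{23383}{-17544} + \frac{17794}{12890}\right) = - 3 \left(23383 \left(- \frac{1}{17544}\right) + 17794 \cdot \frac{1}{12890}\right) = - 3 \left(- \frac{23383}{17544} + \frac{8897}{6445}\right) = \left(-3\right) \frac{5385533}{113071080} = - \frac{5385533}{37690360} \approx -0.14289$)
$w - \left(o{\left(M{\left(2,-5 \right)} \right)} + 21 \left(-69\right)\right) = - \frac{5385533}{37690360} - \left(4 \left(-5\right)^{2} + 21 \left(-69\right)\right) = - \frac{5385533}{37690360} - \left(4 \cdot 25 - 1449\right) = - \frac{5385533}{37690360} - \left(100 - 1449\right) = - \frac{5385533}{37690360} - -1349 = - \frac{5385533}{37690360} + 1349 = \frac{50838910107}{37690360}$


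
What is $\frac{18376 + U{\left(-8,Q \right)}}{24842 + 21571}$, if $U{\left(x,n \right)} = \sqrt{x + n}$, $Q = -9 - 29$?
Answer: $\frac{18376}{46413} + \frac{i \sqrt{46}}{46413} \approx 0.39592 + 0.00014613 i$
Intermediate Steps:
$Q = -38$
$U{\left(x,n \right)} = \sqrt{n + x}$
$\frac{18376 + U{\left(-8,Q \right)}}{24842 + 21571} = \frac{18376 + \sqrt{-38 - 8}}{24842 + 21571} = \frac{18376 + \sqrt{-46}}{46413} = \left(18376 + i \sqrt{46}\right) \frac{1}{46413} = \frac{18376}{46413} + \frac{i \sqrt{46}}{46413}$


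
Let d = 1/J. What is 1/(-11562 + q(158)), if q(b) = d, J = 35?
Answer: -35/404669 ≈ -8.6490e-5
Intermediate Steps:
d = 1/35 ≈ 0.028571
q(b) = 1/35
1/(-11562 + q(158)) = 1/(-11562 + 1/35) = 1/(-404669/35) = -35/404669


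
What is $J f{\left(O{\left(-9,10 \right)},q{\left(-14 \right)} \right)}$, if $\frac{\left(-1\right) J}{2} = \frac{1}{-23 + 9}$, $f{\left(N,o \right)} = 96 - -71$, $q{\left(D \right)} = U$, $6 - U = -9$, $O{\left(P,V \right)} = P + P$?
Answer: $\frac{167}{7} \approx 23.857$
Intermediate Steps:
$O{\left(P,V \right)} = 2 P$
$U = 15$ ($U = 6 - -9 = 6 + 9 = 15$)
$q{\left(D \right)} = 15$
$f{\left(N,o \right)} = 167$ ($f{\left(N,o \right)} = 96 + 71 = 167$)
$J = \frac{1}{7}$ ($J = - \frac{2}{-23 + 9} = - \frac{2}{-14} = \left(-2\right) \left(- \frac{1}{14}\right) = \frac{1}{7} \approx 0.14286$)
$J f{\left(O{\left(-9,10 \right)},q{\left(-14 \right)} \right)} = \frac{1}{7} \cdot 167 = \frac{167}{7}$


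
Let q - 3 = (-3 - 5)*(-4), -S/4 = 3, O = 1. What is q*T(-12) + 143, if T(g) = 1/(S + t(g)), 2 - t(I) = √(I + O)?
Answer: 15523/111 + 35*I*√11/111 ≈ 139.85 + 1.0458*I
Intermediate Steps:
S = -12 (S = -4*3 = -12)
t(I) = 2 - √(1 + I) (t(I) = 2 - √(I + 1) = 2 - √(1 + I))
q = 35 (q = 3 + (-3 - 5)*(-4) = 3 - 8*(-4) = 3 + 32 = 35)
T(g) = 1/(-10 - √(1 + g)) (T(g) = 1/(-12 + (2 - √(1 + g))) = 1/(-10 - √(1 + g)))
q*T(-12) + 143 = 35*(-1/(10 + √(1 - 12))) + 143 = 35*(-1/(10 + √(-11))) + 143 = 35*(-1/(10 + I*√11)) + 143 = -35/(10 + I*√11) + 143 = 143 - 35/(10 + I*√11)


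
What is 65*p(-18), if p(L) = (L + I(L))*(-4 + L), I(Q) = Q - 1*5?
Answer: 58630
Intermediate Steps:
I(Q) = -5 + Q (I(Q) = Q - 5 = -5 + Q)
p(L) = (-5 + 2*L)*(-4 + L) (p(L) = (L + (-5 + L))*(-4 + L) = (-5 + 2*L)*(-4 + L))
65*p(-18) = 65*(20 - 13*(-18) + 2*(-18)**2) = 65*(20 + 234 + 2*324) = 65*(20 + 234 + 648) = 65*902 = 58630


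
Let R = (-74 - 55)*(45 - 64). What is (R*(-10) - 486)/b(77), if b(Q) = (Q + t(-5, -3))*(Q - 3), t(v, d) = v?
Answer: -2083/444 ≈ -4.6914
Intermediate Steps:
R = 2451 (R = -129*(-19) = 2451)
b(Q) = (-5 + Q)*(-3 + Q) (b(Q) = (Q - 5)*(Q - 3) = (-5 + Q)*(-3 + Q))
(R*(-10) - 486)/b(77) = (2451*(-10) - 486)/(15 + 77² - 8*77) = (-24510 - 486)/(15 + 5929 - 616) = -24996/5328 = -24996*1/5328 = -2083/444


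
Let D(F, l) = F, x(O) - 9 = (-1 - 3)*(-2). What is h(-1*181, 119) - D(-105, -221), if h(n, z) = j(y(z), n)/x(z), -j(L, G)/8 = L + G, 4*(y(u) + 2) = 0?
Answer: 3249/17 ≈ 191.12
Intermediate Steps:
y(u) = -2 (y(u) = -2 + (1/4)*0 = -2 + 0 = -2)
x(O) = 17 (x(O) = 9 + (-1 - 3)*(-2) = 9 - 4*(-2) = 9 + 8 = 17)
j(L, G) = -8*G - 8*L (j(L, G) = -8*(L + G) = -8*(G + L) = -8*G - 8*L)
h(n, z) = 16/17 - 8*n/17 (h(n, z) = (-8*n - 8*(-2))/17 = (-8*n + 16)*(1/17) = (16 - 8*n)*(1/17) = 16/17 - 8*n/17)
h(-1*181, 119) - D(-105, -221) = (16/17 - (-8)*181/17) - 1*(-105) = (16/17 - 8/17*(-181)) + 105 = (16/17 + 1448/17) + 105 = 1464/17 + 105 = 3249/17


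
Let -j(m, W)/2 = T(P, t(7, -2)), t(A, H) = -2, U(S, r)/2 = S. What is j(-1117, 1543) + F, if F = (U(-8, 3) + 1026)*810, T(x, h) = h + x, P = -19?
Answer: 818142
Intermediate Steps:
U(S, r) = 2*S
F = 818100 (F = (2*(-8) + 1026)*810 = (-16 + 1026)*810 = 1010*810 = 818100)
j(m, W) = 42 (j(m, W) = -2*(-2 - 19) = -2*(-21) = 42)
j(-1117, 1543) + F = 42 + 818100 = 818142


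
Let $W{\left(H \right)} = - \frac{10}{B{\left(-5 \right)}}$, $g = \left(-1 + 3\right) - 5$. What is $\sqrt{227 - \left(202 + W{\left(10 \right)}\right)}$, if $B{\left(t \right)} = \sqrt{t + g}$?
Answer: $\frac{\sqrt{100 - 10 i \sqrt{2}}}{2} \approx 5.0124 - 0.35268 i$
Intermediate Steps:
$g = -3$ ($g = 2 - 5 = -3$)
$B{\left(t \right)} = \sqrt{-3 + t}$ ($B{\left(t \right)} = \sqrt{t - 3} = \sqrt{-3 + t}$)
$W{\left(H \right)} = \frac{5 i \sqrt{2}}{2}$ ($W{\left(H \right)} = - \frac{10}{\sqrt{-3 - 5}} = - \frac{10}{\sqrt{-8}} = - \frac{10}{2 i \sqrt{2}} = - 10 \left(- \frac{i \sqrt{2}}{4}\right) = \frac{5 i \sqrt{2}}{2}$)
$\sqrt{227 - \left(202 + W{\left(10 \right)}\right)} = \sqrt{227 - \left(202 + \frac{5 i \sqrt{2}}{2}\right)} = \sqrt{25 - \frac{5 i \sqrt{2}}{2}}$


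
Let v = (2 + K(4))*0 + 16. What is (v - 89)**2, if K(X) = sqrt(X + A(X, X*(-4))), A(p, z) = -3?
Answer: 5329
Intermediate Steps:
K(X) = sqrt(-3 + X) (K(X) = sqrt(X - 3) = sqrt(-3 + X))
v = 16 (v = (2 + sqrt(-3 + 4))*0 + 16 = (2 + sqrt(1))*0 + 16 = (2 + 1)*0 + 16 = 3*0 + 16 = 0 + 16 = 16)
(v - 89)**2 = (16 - 89)**2 = (-73)**2 = 5329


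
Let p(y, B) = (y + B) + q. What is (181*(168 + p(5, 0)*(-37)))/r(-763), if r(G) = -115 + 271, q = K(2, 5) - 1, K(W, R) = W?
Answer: -1629/26 ≈ -62.654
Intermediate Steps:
q = 1 (q = 2 - 1 = 1)
p(y, B) = 1 + B + y (p(y, B) = (y + B) + 1 = (B + y) + 1 = 1 + B + y)
r(G) = 156
(181*(168 + p(5, 0)*(-37)))/r(-763) = (181*(168 + (1 + 0 + 5)*(-37)))/156 = (181*(168 + 6*(-37)))*(1/156) = (181*(168 - 222))*(1/156) = (181*(-54))*(1/156) = -9774*1/156 = -1629/26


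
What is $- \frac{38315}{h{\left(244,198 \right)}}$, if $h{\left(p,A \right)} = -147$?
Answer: $\frac{38315}{147} \approx 260.65$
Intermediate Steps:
$- \frac{38315}{h{\left(244,198 \right)}} = - \frac{38315}{-147} = \left(-38315\right) \left(- \frac{1}{147}\right) = \frac{38315}{147}$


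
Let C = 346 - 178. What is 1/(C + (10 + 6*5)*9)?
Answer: 1/528 ≈ 0.0018939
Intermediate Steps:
C = 168
1/(C + (10 + 6*5)*9) = 1/(168 + (10 + 6*5)*9) = 1/(168 + (10 + 30)*9) = 1/(168 + 40*9) = 1/(168 + 360) = 1/528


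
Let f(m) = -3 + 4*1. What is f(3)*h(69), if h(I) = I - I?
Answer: 0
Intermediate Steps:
f(m) = 1 (f(m) = -3 + 4 = 1)
h(I) = 0
f(3)*h(69) = 1*0 = 0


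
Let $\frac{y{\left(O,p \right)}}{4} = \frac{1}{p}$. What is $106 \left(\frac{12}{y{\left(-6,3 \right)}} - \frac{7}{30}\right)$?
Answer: $\frac{13939}{15} \approx 929.27$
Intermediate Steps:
$y{\left(O,p \right)} = \frac{4}{p}$
$106 \left(\frac{12}{y{\left(-6,3 \right)}} - \frac{7}{30}\right) = 106 \left(\frac{12}{4 \cdot \frac{1}{3}} - \frac{7}{30}\right) = 106 \left(\frac{12}{\frac{4}{3}} - \frac{7}{30}\right) = 106 \left(12 \cdot \frac{3}{4} - \frac{7}{30}\right) = 106 \left(9 - \frac{7}{30}\right) = 106 \cdot \frac{263}{30} = \frac{13939}{15}$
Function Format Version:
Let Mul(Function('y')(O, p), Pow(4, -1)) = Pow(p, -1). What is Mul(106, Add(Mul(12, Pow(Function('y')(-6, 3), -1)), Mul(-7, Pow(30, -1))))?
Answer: Rational(13939, 15) ≈ 929.27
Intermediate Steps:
Function('y')(O, p) = Mul(4, Pow(p, -1))
Mul(106, Add(Mul(12, Pow(Function('y')(-6, 3), -1)), Mul(-7, Pow(30, -1)))) = Mul(106, Add(Mul(12, Pow(Mul(4, Pow(3, -1)), -1)), Mul(-7, Pow(30, -1)))) = Mul(106, Add(Mul(12, Pow(Mul(4, Rational(1, 3)), -1)), Mul(-7, Rational(1, 30)))) = Mul(106, Add(Mul(12, Pow(Rational(4, 3), -1)), Rational(-7, 30))) = Mul(106, Add(Mul(12, Rational(3, 4)), Rational(-7, 30))) = Mul(106, Add(9, Rational(-7, 30))) = Mul(106, Rational(263, 30)) = Rational(13939, 15)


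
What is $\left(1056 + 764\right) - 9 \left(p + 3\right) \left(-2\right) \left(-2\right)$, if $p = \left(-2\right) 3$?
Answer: $196560$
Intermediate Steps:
$p = -6$
$\left(1056 + 764\right) - 9 \left(p + 3\right) \left(-2\right) \left(-2\right) = \left(1056 + 764\right) - 9 \left(-6 + 3\right) \left(-2\right) \left(-2\right) = 1820 - 9 \left(\left(-3\right) \left(-2\right)\right) \left(-2\right) = 1820 \left(-9\right) 6 \left(-2\right) = 1820 \left(\left(-54\right) \left(-2\right)\right) = 1820 \cdot 108 = 196560$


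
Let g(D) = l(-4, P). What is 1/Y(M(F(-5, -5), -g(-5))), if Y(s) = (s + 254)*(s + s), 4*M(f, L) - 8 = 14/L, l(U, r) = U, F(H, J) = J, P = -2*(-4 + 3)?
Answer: 32/47265 ≈ 0.00067703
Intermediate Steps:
P = 2 (P = -2*(-1) = 2)
g(D) = -4
M(f, L) = 2 + 7/(2*L) (M(f, L) = 2 + (14/L)/4 = 2 + 7/(2*L))
Y(s) = 2*s*(254 + s) (Y(s) = (254 + s)*(2*s) = 2*s*(254 + s))
1/Y(M(F(-5, -5), -g(-5))) = 1/(2*(2 + 7/(2*((-1*(-4)))))*(254 + (2 + 7/(2*((-1*(-4))))))) = 1/(2*(2 + (7/2)/4)*(254 + (2 + (7/2)/4))) = 1/(2*(2 + (7/2)*(1/4))*(254 + (2 + (7/2)*(1/4)))) = 1/(2*(2 + 7/8)*(254 + (2 + 7/8))) = 1/(2*(23/8)*(254 + 23/8)) = 1/(2*(23/8)*(2055/8)) = 1/(47265/32) = 32/47265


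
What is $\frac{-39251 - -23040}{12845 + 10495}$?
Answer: $- \frac{16211}{23340} \approx -0.69456$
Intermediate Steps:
$\frac{-39251 - -23040}{12845 + 10495} = \frac{-39251 + 23040}{23340} = \left(-16211\right) \frac{1}{23340} = - \frac{16211}{23340}$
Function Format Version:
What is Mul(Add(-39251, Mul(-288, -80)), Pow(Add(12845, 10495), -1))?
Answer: Rational(-16211, 23340) ≈ -0.69456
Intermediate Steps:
Mul(Add(-39251, Mul(-288, -80)), Pow(Add(12845, 10495), -1)) = Mul(Add(-39251, 23040), Pow(23340, -1)) = Mul(-16211, Rational(1, 23340)) = Rational(-16211, 23340)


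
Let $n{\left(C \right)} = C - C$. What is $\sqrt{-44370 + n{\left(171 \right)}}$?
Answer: $3 i \sqrt{4930} \approx 210.64 i$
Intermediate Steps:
$n{\left(C \right)} = 0$
$\sqrt{-44370 + n{\left(171 \right)}} = \sqrt{-44370 + 0} = \sqrt{-44370} = 3 i \sqrt{4930}$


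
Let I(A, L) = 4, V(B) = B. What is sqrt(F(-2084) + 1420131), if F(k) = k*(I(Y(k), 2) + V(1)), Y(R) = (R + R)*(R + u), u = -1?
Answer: sqrt(1409711) ≈ 1187.3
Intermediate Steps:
Y(R) = 2*R*(-1 + R) (Y(R) = (R + R)*(R - 1) = (2*R)*(-1 + R) = 2*R*(-1 + R))
F(k) = 5*k (F(k) = k*(4 + 1) = k*5 = 5*k)
sqrt(F(-2084) + 1420131) = sqrt(5*(-2084) + 1420131) = sqrt(-10420 + 1420131) = sqrt(1409711)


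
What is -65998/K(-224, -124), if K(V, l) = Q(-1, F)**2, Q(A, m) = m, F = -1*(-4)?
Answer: -32999/8 ≈ -4124.9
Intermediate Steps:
F = 4
K(V, l) = 16 (K(V, l) = 4**2 = 16)
-65998/K(-224, -124) = -65998/16 = -65998*1/16 = -32999/8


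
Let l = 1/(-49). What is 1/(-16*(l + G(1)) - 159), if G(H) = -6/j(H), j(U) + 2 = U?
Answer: -49/12479 ≈ -0.0039266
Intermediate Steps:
j(U) = -2 + U
l = -1/49 ≈ -0.020408
G(H) = -6/(-2 + H)
1/(-16*(l + G(1)) - 159) = 1/(-16*(-1/49 - 6/(-2 + 1)) - 159) = 1/(-16*(-1/49 - 6/(-1)) - 159) = 1/(-16*(-1/49 - 6*(-1)) - 159) = 1/(-16*(-1/49 + 6) - 159) = 1/(-16*293/49 - 159) = 1/(-4688/49 - 159) = 1/(-12479/49) = -49/12479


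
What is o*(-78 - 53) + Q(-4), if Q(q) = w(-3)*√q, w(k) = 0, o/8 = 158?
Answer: -165584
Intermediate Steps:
o = 1264 (o = 8*158 = 1264)
Q(q) = 0 (Q(q) = 0*√q = 0)
o*(-78 - 53) + Q(-4) = 1264*(-78 - 53) + 0 = 1264*(-131) + 0 = -165584 + 0 = -165584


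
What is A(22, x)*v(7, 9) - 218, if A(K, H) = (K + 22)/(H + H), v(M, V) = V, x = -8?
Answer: -971/4 ≈ -242.75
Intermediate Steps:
A(K, H) = (22 + K)/(2*H) (A(K, H) = (22 + K)/((2*H)) = (22 + K)*(1/(2*H)) = (22 + K)/(2*H))
A(22, x)*v(7, 9) - 218 = ((1/2)*(22 + 22)/(-8))*9 - 218 = ((1/2)*(-1/8)*44)*9 - 218 = -11/4*9 - 218 = -99/4 - 218 = -971/4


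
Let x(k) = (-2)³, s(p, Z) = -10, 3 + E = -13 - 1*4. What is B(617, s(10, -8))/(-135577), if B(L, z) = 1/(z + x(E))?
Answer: 1/2440386 ≈ 4.0977e-7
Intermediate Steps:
E = -20 (E = -3 + (-13 - 1*4) = -3 + (-13 - 4) = -3 - 17 = -20)
x(k) = -8
B(L, z) = 1/(-8 + z) (B(L, z) = 1/(z - 8) = 1/(-8 + z))
B(617, s(10, -8))/(-135577) = 1/(-8 - 10*(-135577)) = -1/135577/(-18) = -1/18*(-1/135577) = 1/2440386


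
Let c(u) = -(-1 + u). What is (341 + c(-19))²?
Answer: 130321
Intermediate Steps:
c(u) = 1 - u
(341 + c(-19))² = (341 + (1 - 1*(-19)))² = (341 + (1 + 19))² = (341 + 20)² = 361² = 130321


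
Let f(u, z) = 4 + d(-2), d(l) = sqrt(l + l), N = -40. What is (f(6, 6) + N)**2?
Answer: 1292 - 144*I ≈ 1292.0 - 144.0*I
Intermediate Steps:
d(l) = sqrt(2)*sqrt(l) (d(l) = sqrt(2*l) = sqrt(2)*sqrt(l))
f(u, z) = 4 + 2*I (f(u, z) = 4 + sqrt(2)*sqrt(-2) = 4 + sqrt(2)*(I*sqrt(2)) = 4 + 2*I)
(f(6, 6) + N)**2 = ((4 + 2*I) - 40)**2 = (-36 + 2*I)**2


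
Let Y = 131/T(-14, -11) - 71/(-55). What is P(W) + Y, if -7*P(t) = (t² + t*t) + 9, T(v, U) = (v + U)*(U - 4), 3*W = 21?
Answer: -394013/28875 ≈ -13.645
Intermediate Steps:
W = 7 (W = (⅓)*21 = 7)
T(v, U) = (-4 + U)*(U + v) (T(v, U) = (U + v)*(-4 + U) = (-4 + U)*(U + v))
P(t) = -9/7 - 2*t²/7 (P(t) = -((t² + t*t) + 9)/7 = -((t² + t²) + 9)/7 = -(2*t² + 9)/7 = -(9 + 2*t²)/7 = -9/7 - 2*t²/7)
Y = 6766/4125 (Y = 131/((-11)² - 4*(-11) - 4*(-14) - 11*(-14)) - 71/(-55) = 131/(121 + 44 + 56 + 154) - 71*(-1/55) = 131/375 + 71/55 = 6766/4125 ≈ 1.6402)
P(W) + Y = (-9/7 - 2/7*7²) + 6766/4125 = (-9/7 - 2/7*49) + 6766/4125 = (-9/7 - 14) + 6766/4125 = -107/7 + 6766/4125 = -394013/28875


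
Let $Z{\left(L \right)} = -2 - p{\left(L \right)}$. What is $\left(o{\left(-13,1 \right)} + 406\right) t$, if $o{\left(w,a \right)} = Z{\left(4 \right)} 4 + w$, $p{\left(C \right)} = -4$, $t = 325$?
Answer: $130325$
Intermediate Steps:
$Z{\left(L \right)} = 2$ ($Z{\left(L \right)} = -2 - -4 = -2 + 4 = 2$)
$o{\left(w,a \right)} = 8 + w$ ($o{\left(w,a \right)} = 2 \cdot 4 + w = 8 + w$)
$\left(o{\left(-13,1 \right)} + 406\right) t = \left(\left(8 - 13\right) + 406\right) 325 = \left(-5 + 406\right) 325 = 401 \cdot 325 = 130325$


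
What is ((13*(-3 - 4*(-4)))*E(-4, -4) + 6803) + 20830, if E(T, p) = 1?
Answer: 27802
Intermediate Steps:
((13*(-3 - 4*(-4)))*E(-4, -4) + 6803) + 20830 = ((13*(-3 - 4*(-4)))*1 + 6803) + 20830 = ((13*(-3 + 16))*1 + 6803) + 20830 = ((13*13)*1 + 6803) + 20830 = (169*1 + 6803) + 20830 = (169 + 6803) + 20830 = 6972 + 20830 = 27802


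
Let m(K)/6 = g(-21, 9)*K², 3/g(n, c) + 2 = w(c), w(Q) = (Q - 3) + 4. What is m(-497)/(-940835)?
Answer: -317583/537620 ≈ -0.59072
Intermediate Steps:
w(Q) = 1 + Q (w(Q) = (-3 + Q) + 4 = 1 + Q)
g(n, c) = 3/(-1 + c) (g(n, c) = 3/(-2 + (1 + c)) = 3/(-1 + c))
m(K) = 9*K²/4 (m(K) = 6*((3/(-1 + 9))*K²) = 6*((3/8)*K²) = 6*((3*(⅛))*K²) = 6*(3*K²/8) = 9*K²/4)
m(-497)/(-940835) = ((9/4)*(-497)²)/(-940835) = ((9/4)*247009)*(-1/940835) = (2223081/4)*(-1/940835) = -317583/537620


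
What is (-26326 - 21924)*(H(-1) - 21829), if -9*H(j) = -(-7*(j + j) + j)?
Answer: 9478616000/9 ≈ 1.0532e+9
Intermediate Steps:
H(j) = -13*j/9 (H(j) = -(-1)*(-7*(j + j) + j)/9 = -(-1)*(-14*j + j)/9 = -(-1)*(-13*j)/9 = -13*j/9)
(-26326 - 21924)*(H(-1) - 21829) = (-26326 - 21924)*(-13/9*(-1) - 21829) = -48250*(13/9 - 21829) = -48250*(-196448/9) = 9478616000/9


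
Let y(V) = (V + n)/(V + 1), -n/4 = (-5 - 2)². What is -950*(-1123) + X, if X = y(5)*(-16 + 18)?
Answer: 3200359/3 ≈ 1.0668e+6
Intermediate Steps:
n = -196 (n = -4*(-5 - 2)² = -4*(-7)² = -4*49 = -196)
y(V) = (-196 + V)/(1 + V) (y(V) = (V - 196)/(V + 1) = (-196 + V)/(1 + V))
X = -191/3 (X = ((-196 + 5)/(1 + 5))*(-16 + 18) = (-191/6)*2 = ((⅙)*(-191))*2 = -191/6*2 = -191/3 ≈ -63.667)
-950*(-1123) + X = -950*(-1123) - 191/3 = 1066850 - 191/3 = 3200359/3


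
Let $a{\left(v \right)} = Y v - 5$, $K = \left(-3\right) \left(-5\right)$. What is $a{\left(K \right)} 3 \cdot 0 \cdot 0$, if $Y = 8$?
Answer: $0$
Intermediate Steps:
$K = 15$
$a{\left(v \right)} = -5 + 8 v$ ($a{\left(v \right)} = 8 v - 5 = -5 + 8 v$)
$a{\left(K \right)} 3 \cdot 0 \cdot 0 = \left(-5 + 8 \cdot 15\right) 3 \cdot 0 \cdot 0 = \left(-5 + 120\right) 0 \cdot 0 = 115 \cdot 0 = 0$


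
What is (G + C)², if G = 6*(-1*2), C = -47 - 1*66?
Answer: 15625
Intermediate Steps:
C = -113 (C = -47 - 66 = -113)
G = -12 (G = 6*(-2) = -12)
(G + C)² = (-12 - 113)² = (-125)² = 15625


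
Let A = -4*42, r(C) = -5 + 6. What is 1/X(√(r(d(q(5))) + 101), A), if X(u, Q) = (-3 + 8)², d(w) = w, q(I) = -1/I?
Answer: 1/25 ≈ 0.040000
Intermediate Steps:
r(C) = 1
A = -168
X(u, Q) = 25 (X(u, Q) = 5² = 25)
1/X(√(r(d(q(5))) + 101), A) = 1/25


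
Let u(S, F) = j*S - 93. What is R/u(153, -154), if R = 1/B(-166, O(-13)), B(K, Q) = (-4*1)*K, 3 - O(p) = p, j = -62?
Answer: -1/6360456 ≈ -1.5722e-7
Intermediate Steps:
O(p) = 3 - p
B(K, Q) = -4*K
R = 1/664 (R = 1/(-4*(-166)) = 1/664 ≈ 0.0015060)
u(S, F) = -93 - 62*S (u(S, F) = -62*S - 93 = -93 - 62*S)
R/u(153, -154) = 1/(664*(-93 - 62*153)) = 1/(664*(-93 - 9486)) = (1/664)/(-9579) = (1/664)*(-1/9579) = -1/6360456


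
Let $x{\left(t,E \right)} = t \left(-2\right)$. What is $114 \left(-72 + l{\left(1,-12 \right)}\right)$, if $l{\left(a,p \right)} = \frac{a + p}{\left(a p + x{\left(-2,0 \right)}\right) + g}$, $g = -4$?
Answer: $- \frac{16207}{2} \approx -8103.5$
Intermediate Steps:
$x{\left(t,E \right)} = - 2 t$
$l{\left(a,p \right)} = \frac{a + p}{a p}$ ($l{\left(a,p \right)} = \frac{a + p}{\left(a p - -4\right) - 4} = \frac{a + p}{\left(a p + 4\right) - 4} = \frac{a + p}{\left(4 + a p\right) - 4} = \frac{a + p}{a p}$)
$114 \left(-72 + l{\left(1,-12 \right)}\right) = 114 \left(-72 + \frac{1 - 12}{1 \left(-12\right)}\right) = 114 \left(-72 + 1 \left(- \frac{1}{12}\right) \left(-11\right)\right) = 114 \left(-72 + \frac{11}{12}\right) = 114 \left(- \frac{853}{12}\right) = - \frac{16207}{2}$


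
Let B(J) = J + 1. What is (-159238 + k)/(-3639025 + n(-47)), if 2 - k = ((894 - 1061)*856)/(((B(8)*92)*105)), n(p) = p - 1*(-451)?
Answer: 3460958722/79085427435 ≈ 0.043762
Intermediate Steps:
B(J) = 1 + J
n(p) = 451 + p (n(p) = p + 451 = 451 + p)
k = 79208/21735 (k = 2 - (894 - 1061)*856/(((1 + 8)*92)*105) = 2 - (-167*856)/((9*92)*105) = 2 - (-142952)/(828*105) = 2 - (-142952)/86940 = 2 - 1*(-35738/21735) = 2 + 35738/21735 = 79208/21735 ≈ 3.6443)
(-159238 + k)/(-3639025 + n(-47)) = (-159238 + 79208/21735)/(-3639025 + (451 - 47)) = -3460958722/(21735*(-3639025 + 404)) = -3460958722/21735/(-3638621) = -3460958722/21735*(-1/3638621) = 3460958722/79085427435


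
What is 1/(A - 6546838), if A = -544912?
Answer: -1/7091750 ≈ -1.4101e-7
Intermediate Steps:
1/(A - 6546838) = 1/(-544912 - 6546838) = 1/(-7091750) = -1/7091750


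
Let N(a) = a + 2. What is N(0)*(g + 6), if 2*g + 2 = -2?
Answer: 8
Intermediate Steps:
g = -2 (g = -1 + (½)*(-2) = -1 - 1 = -2)
N(a) = 2 + a
N(0)*(g + 6) = (2 + 0)*(-2 + 6) = 2*4 = 8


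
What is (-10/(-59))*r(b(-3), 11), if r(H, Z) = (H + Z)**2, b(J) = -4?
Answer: 490/59 ≈ 8.3051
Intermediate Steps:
(-10/(-59))*r(b(-3), 11) = (-10/(-59))*(-4 + 11)**2 = -10*(-1/59)*7**2 = (10/59)*49 = 490/59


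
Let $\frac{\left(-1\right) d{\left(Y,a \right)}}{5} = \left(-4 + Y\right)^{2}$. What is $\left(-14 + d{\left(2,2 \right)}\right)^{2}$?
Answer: $1156$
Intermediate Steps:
$d{\left(Y,a \right)} = - 5 \left(-4 + Y\right)^{2}$
$\left(-14 + d{\left(2,2 \right)}\right)^{2} = \left(-14 - 5 \left(-4 + 2\right)^{2}\right)^{2} = \left(-14 - 5 \left(-2\right)^{2}\right)^{2} = \left(-14 - 20\right)^{2} = \left(-34\right)^{2} = 1156$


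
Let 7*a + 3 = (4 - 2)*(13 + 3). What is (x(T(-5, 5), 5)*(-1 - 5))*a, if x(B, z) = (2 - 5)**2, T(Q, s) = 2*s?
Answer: -1566/7 ≈ -223.71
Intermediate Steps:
x(B, z) = 9 (x(B, z) = (-3)**2 = 9)
a = 29/7 (a = -3/7 + ((4 - 2)*(13 + 3))/7 = -3/7 + (2*16)/7 = -3/7 + (1/7)*32 = -3/7 + 32/7 = 29/7 ≈ 4.1429)
(x(T(-5, 5), 5)*(-1 - 5))*a = (9*(-1 - 5))*(29/7) = (9*(-6))*(29/7) = -54*29/7 = -1566/7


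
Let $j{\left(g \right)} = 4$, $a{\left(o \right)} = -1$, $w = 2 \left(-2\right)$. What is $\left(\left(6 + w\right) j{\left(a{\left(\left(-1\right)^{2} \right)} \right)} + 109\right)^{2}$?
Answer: $13689$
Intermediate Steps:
$w = -4$
$\left(\left(6 + w\right) j{\left(a{\left(\left(-1\right)^{2} \right)} \right)} + 109\right)^{2} = \left(\left(6 - 4\right) 4 + 109\right)^{2} = \left(2 \cdot 4 + 109\right)^{2} = \left(8 + 109\right)^{2} = 117^{2} = 13689$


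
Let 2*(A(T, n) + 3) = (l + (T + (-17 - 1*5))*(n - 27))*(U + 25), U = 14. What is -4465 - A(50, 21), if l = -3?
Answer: -2255/2 ≈ -1127.5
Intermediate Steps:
A(T, n) = -123/2 + 39*(-27 + n)*(-22 + T)/2 (A(T, n) = -3 + ((-3 + (T + (-17 - 1*5))*(n - 27))*(14 + 25))/2 = -3 + ((-3 + (T + (-17 - 5))*(-27 + n))*39)/2 = -3 + ((-3 + (T - 22)*(-27 + n))*39)/2 = -3 + ((-3 + (-22 + T)*(-27 + n))*39)/2 = -3 + ((-3 + (-27 + n)*(-22 + T))*39)/2 = -3 + (-117 + 39*(-27 + n)*(-22 + T))/2 = -3 + (-117/2 + 39*(-27 + n)*(-22 + T)/2) = -123/2 + 39*(-27 + n)*(-22 + T)/2)
-4465 - A(50, 21) = -4465 - (23043/2 - 429*21 - 1053/2*50 + (39/2)*50*21) = -4465 - (23043/2 - 9009 - 26325 + 20475) = -4465 - 1*(-6675/2) = -4465 + 6675/2 = -2255/2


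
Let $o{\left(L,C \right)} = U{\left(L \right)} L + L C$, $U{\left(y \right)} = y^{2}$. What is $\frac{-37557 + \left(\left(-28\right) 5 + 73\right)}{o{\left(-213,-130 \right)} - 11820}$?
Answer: $\frac{37624}{9647727} \approx 0.0038998$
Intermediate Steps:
$o{\left(L,C \right)} = L^{3} + C L$ ($o{\left(L,C \right)} = L^{2} L + L C = L^{3} + C L$)
$\frac{-37557 + \left(\left(-28\right) 5 + 73\right)}{o{\left(-213,-130 \right)} - 11820} = \frac{-37557 + \left(\left(-28\right) 5 + 73\right)}{- 213 \left(-130 + \left(-213\right)^{2}\right) - 11820} = \frac{-37557 + \left(-140 + 73\right)}{- 213 \left(-130 + 45369\right) - 11820} = \frac{-37557 - 67}{\left(-213\right) 45239 - 11820} = - \frac{37624}{-9635907 - 11820} = - \frac{37624}{-9647727} = \left(-37624\right) \left(- \frac{1}{9647727}\right) = \frac{37624}{9647727}$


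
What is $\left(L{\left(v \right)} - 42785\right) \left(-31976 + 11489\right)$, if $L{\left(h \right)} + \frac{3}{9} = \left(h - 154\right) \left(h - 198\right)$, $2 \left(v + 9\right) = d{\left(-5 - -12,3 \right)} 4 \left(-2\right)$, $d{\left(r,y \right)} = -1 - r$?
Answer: $406878649$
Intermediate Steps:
$v = 23$ ($v = -9 + \frac{\left(-1 - \left(-5 - -12\right)\right) 4 \left(-2\right)}{2} = -9 + \frac{\left(-1 - \left(-5 + 12\right)\right) 4 \left(-2\right)}{2} = -9 + \frac{\left(-1 - 7\right) 4 \left(-2\right)}{2} = -9 + \frac{\left(-8\right) 4 \left(-2\right)}{2} = -9 + \frac{\left(-32\right) \left(-2\right)}{2} = -9 + \frac{1}{2} \cdot 64 = -9 + 32 = 23$)
$L{\left(h \right)} = - \frac{1}{3} + \left(-198 + h\right) \left(-154 + h\right)$ ($L{\left(h \right)} = - \frac{1}{3} + \left(h - 154\right) \left(h - 198\right) = - \frac{1}{3} + \left(-154 + h\right) \left(-198 + h\right) = - \frac{1}{3} + \left(-198 + h\right) \left(-154 + h\right)$)
$\left(L{\left(v \right)} - 42785\right) \left(-31976 + 11489\right) = \left(\left(\frac{91475}{3} + 23^{2} - 8096\right) - 42785\right) \left(-31976 + 11489\right) = \left(\left(\frac{91475}{3} + 529 - 8096\right) - 42785\right) \left(-20487\right) = \left(\frac{68774}{3} - 42785\right) \left(-20487\right) = \left(- \frac{59581}{3}\right) \left(-20487\right) = 406878649$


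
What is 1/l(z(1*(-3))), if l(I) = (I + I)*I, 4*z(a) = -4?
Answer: 1/2 ≈ 0.50000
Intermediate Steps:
z(a) = -1 (z(a) = (1/4)*(-4) = -1)
l(I) = 2*I**2 (l(I) = (2*I)*I = 2*I**2)
1/l(z(1*(-3))) = 1/(2*(-1)**2) = 1/(2*1) = 1/2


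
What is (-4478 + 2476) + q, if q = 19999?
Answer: 17997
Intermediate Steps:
(-4478 + 2476) + q = (-4478 + 2476) + 19999 = -2002 + 19999 = 17997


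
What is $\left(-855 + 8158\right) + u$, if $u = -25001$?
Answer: $-17698$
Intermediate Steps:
$\left(-855 + 8158\right) + u = \left(-855 + 8158\right) - 25001 = 7303 - 25001 = -17698$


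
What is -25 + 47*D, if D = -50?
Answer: -2375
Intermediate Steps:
-25 + 47*D = -25 + 47*(-50) = -25 - 2350 = -2375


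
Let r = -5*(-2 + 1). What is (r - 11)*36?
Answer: -216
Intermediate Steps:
r = 5 (r = -5*(-1) = 5)
(r - 11)*36 = (5 - 11)*36 = -6*36 = -216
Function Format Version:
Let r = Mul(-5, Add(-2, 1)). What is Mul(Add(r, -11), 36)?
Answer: -216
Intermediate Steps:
r = 5 (r = Mul(-5, -1) = 5)
Mul(Add(r, -11), 36) = Mul(Add(5, -11), 36) = Mul(-6, 36) = -216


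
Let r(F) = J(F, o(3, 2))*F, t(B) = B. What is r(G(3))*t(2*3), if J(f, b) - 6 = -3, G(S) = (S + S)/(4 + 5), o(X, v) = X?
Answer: 12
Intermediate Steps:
G(S) = 2*S/9 (G(S) = (2*S)/9 = (2*S)*(1/9) = 2*S/9)
J(f, b) = 3 (J(f, b) = 6 - 3 = 3)
r(F) = 3*F
r(G(3))*t(2*3) = (3*((2/9)*3))*(2*3) = (3*(2/3))*6 = 2*6 = 12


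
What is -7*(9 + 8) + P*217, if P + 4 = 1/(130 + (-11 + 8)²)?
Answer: -136976/139 ≈ -985.44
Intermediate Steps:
P = -555/139 (P = -4 + 1/(130 + (-11 + 8)²) = -4 + 1/(130 + (-3)²) = -4 + 1/(130 + 9) = -4 + 1/139 = -555/139 ≈ -3.9928)
-7*(9 + 8) + P*217 = -7*(9 + 8) - 555/139*217 = -7*17 - 120435/139 = -119 - 120435/139 = -136976/139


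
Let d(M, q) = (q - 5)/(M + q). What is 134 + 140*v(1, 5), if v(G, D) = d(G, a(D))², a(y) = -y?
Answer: 1009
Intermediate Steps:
d(M, q) = (-5 + q)/(M + q)
v(G, D) = (-5 - D)²/(G - D)² (v(G, D) = ((-5 - D)/(G - D))² = (-5 - D)²/(G - D)²)
134 + 140*v(1, 5) = 134 + 140*((5 + 5)²/(5 - 1*1)²) = 134 + 140*(10²/(5 - 1)²) = 134 + 140*(100/4²) = 134 + 140*(100*(1/16)) = 134 + 140*(25/4) = 134 + 875 = 1009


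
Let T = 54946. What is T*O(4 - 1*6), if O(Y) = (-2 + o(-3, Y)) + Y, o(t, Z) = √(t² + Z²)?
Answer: -219784 + 54946*√13 ≈ -21673.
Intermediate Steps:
o(t, Z) = √(Z² + t²)
O(Y) = -2 + Y + √(9 + Y²) (O(Y) = (-2 + √(Y² + (-3)²)) + Y = (-2 + √(Y² + 9)) + Y = (-2 + √(9 + Y²)) + Y = -2 + Y + √(9 + Y²))
T*O(4 - 1*6) = 54946*(-2 + (4 - 1*6) + √(9 + (4 - 1*6)²)) = 54946*(-2 + (4 - 6) + √(9 + (4 - 6)²)) = 54946*(-2 - 2 + √(9 + (-2)²)) = 54946*(-2 - 2 + √(9 + 4)) = 54946*(-2 - 2 + √13) = 54946*(-4 + √13) = -219784 + 54946*√13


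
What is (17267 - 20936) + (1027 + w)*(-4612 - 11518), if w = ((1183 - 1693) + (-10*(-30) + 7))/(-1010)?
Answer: -1673814518/101 ≈ -1.6572e+7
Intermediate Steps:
w = 203/1010 (w = (-510 + (300 + 7))*(-1/1010) = (-510 + 307)*(-1/1010) = -203*(-1/1010) = 203/1010 ≈ 0.20099)
(17267 - 20936) + (1027 + w)*(-4612 - 11518) = (17267 - 20936) + (1027 + 203/1010)*(-4612 - 11518) = -3669 + (1037473/1010)*(-16130) = -3669 - 1673443949/101 = -1673814518/101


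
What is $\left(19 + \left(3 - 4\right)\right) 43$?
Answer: $774$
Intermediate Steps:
$\left(19 + \left(3 - 4\right)\right) 43 = \left(19 - 1\right) 43 = 18 \cdot 43 = 774$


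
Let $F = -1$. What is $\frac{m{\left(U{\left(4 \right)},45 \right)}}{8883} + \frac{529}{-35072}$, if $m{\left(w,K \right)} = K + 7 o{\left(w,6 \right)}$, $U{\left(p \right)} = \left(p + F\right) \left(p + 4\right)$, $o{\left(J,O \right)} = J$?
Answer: $\frac{923743}{103848192} \approx 0.0088951$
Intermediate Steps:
$U{\left(p \right)} = \left(-1 + p\right) \left(4 + p\right)$ ($U{\left(p \right)} = \left(p - 1\right) \left(p + 4\right) = \left(-1 + p\right) \left(4 + p\right)$)
$m{\left(w,K \right)} = K + 7 w$
$\frac{m{\left(U{\left(4 \right)},45 \right)}}{8883} + \frac{529}{-35072} = \frac{45 + 7 \left(-4 + 4^{2} + 3 \cdot 4\right)}{8883} + \frac{529}{-35072} = \left(45 + 7 \left(-4 + 16 + 12\right)\right) \frac{1}{8883} + 529 \left(- \frac{1}{35072}\right) = \left(45 + 7 \cdot 24\right) \frac{1}{8883} - \frac{529}{35072} = \left(45 + 168\right) \frac{1}{8883} - \frac{529}{35072} = 213 \cdot \frac{1}{8883} - \frac{529}{35072} = \frac{71}{2961} - \frac{529}{35072} = \frac{923743}{103848192}$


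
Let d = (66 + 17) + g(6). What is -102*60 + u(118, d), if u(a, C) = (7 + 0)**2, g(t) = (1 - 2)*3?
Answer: -6071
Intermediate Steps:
g(t) = -3 (g(t) = -1*3 = -3)
d = 80 (d = (66 + 17) - 3 = 83 - 3 = 80)
u(a, C) = 49 (u(a, C) = 7**2 = 49)
-102*60 + u(118, d) = -102*60 + 49 = -6120 + 49 = -6071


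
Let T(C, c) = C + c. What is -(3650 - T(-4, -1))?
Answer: -3655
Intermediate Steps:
-(3650 - T(-4, -1)) = -(3650 - (-4 - 1)) = -(3650 - 1*(-5)) = -(3650 + 5) = -1*3655 = -3655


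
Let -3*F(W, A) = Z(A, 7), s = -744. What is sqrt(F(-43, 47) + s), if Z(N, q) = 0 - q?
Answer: 5*I*sqrt(267)/3 ≈ 27.234*I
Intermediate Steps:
Z(N, q) = -q
F(W, A) = 7/3 (F(W, A) = -(-1)*7/3 = -1/3*(-7) = 7/3)
sqrt(F(-43, 47) + s) = sqrt(7/3 - 744) = sqrt(-2225/3) = 5*I*sqrt(267)/3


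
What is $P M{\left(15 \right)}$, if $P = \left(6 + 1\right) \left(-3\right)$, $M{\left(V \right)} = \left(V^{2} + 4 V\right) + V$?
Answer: $-6300$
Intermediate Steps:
$M{\left(V \right)} = V^{2} + 5 V$
$P = -21$ ($P = 7 \left(-3\right) = -21$)
$P M{\left(15 \right)} = - 21 \cdot 15 \left(5 + 15\right) = - 21 \cdot 15 \cdot 20 = \left(-21\right) 300 = -6300$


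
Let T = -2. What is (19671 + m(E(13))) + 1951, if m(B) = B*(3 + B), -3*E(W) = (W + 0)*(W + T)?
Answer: 213760/9 ≈ 23751.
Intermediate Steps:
E(W) = -W*(-2 + W)/3 (E(W) = -(W + 0)*(W - 2)/3 = -W*(-2 + W)/3)
(19671 + m(E(13))) + 1951 = (19671 + ((⅓)*13*(2 - 1*13))*(3 + (⅓)*13*(2 - 1*13))) + 1951 = (19671 + ((⅓)*13*(2 - 13))*(3 + (⅓)*13*(2 - 13))) + 1951 = (19671 + ((⅓)*13*(-11))*(3 + (⅓)*13*(-11))) + 1951 = (19671 - 143*(3 - 143/3)/3) + 1951 = (19671 - 143/3*(-134/3)) + 1951 = (19671 + 19162/9) + 1951 = 196201/9 + 1951 = 213760/9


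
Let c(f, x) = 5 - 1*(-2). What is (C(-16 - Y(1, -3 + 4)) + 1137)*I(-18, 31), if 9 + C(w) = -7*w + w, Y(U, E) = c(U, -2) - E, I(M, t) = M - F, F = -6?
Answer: -15120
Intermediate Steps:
c(f, x) = 7 (c(f, x) = 5 + 2 = 7)
I(M, t) = 6 + M (I(M, t) = M - 1*(-6) = M + 6 = 6 + M)
Y(U, E) = 7 - E
C(w) = -9 - 6*w (C(w) = -9 + (-7*w + w) = -9 - 6*w)
(C(-16 - Y(1, -3 + 4)) + 1137)*I(-18, 31) = ((-9 - 6*(-16 - (7 - (-3 + 4)))) + 1137)*(6 - 18) = ((-9 - 6*(-16 - (7 - 1*1))) + 1137)*(-12) = ((-9 - 6*(-16 - (7 - 1))) + 1137)*(-12) = ((-9 - 6*(-16 - 1*6)) + 1137)*(-12) = ((-9 - 6*(-16 - 6)) + 1137)*(-12) = ((-9 - 6*(-22)) + 1137)*(-12) = ((-9 + 132) + 1137)*(-12) = (123 + 1137)*(-12) = 1260*(-12) = -15120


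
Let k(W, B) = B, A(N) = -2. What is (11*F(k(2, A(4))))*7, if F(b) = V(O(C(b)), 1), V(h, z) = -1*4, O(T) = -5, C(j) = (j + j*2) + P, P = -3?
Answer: -308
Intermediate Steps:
C(j) = -3 + 3*j (C(j) = (j + j*2) - 3 = (j + 2*j) - 3 = 3*j - 3 = -3 + 3*j)
V(h, z) = -4
F(b) = -4
(11*F(k(2, A(4))))*7 = (11*(-4))*7 = -44*7 = -308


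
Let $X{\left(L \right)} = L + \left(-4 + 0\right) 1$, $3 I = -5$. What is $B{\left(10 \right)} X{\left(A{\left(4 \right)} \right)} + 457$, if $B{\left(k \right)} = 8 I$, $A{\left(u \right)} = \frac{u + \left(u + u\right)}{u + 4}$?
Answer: $\frac{1471}{3} \approx 490.33$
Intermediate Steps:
$I = - \frac{5}{3}$ ($I = \frac{1}{3} \left(-5\right) = - \frac{5}{3} \approx -1.6667$)
$A{\left(u \right)} = \frac{3 u}{4 + u}$ ($A{\left(u \right)} = \frac{u + 2 u}{4 + u} = \frac{3 u}{4 + u}$)
$B{\left(k \right)} = - \frac{40}{3}$ ($B{\left(k \right)} = 8 \left(- \frac{5}{3}\right) = - \frac{40}{3}$)
$X{\left(L \right)} = -4 + L$ ($X{\left(L \right)} = L - 4 = -4 + L$)
$B{\left(10 \right)} X{\left(A{\left(4 \right)} \right)} + 457 = - \frac{40 \left(-4 + 3 \cdot 4 \frac{1}{4 + 4}\right)}{3} + 457 = - \frac{40 \left(-4 + 3 \cdot 4 \cdot \frac{1}{8}\right)}{3} + 457 = - \frac{40 \left(-4 + \frac{3}{2}\right)}{3} + 457 = \left(- \frac{40}{3}\right) \left(- \frac{5}{2}\right) + 457 = \frac{100}{3} + 457 = \frac{1471}{3}$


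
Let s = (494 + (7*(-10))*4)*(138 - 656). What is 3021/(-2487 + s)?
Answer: -3021/113339 ≈ -0.026655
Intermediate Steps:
s = -110852 (s = (494 - 70*4)*(-518) = (494 - 280)*(-518) = 214*(-518) = -110852)
3021/(-2487 + s) = 3021/(-2487 - 110852) = 3021/(-113339) = 3021*(-1/113339) = -3021/113339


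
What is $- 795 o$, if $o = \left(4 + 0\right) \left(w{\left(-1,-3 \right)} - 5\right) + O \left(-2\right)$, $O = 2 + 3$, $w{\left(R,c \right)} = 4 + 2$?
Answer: $4770$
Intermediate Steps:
$w{\left(R,c \right)} = 6$
$O = 5$
$o = -6$ ($o = \left(4 + 0\right) \left(6 - 5\right) + 5 \left(-2\right) = 4 \cdot 1 - 10 = 4 - 10 = -6$)
$- 795 o = \left(-795\right) \left(-6\right) = 4770$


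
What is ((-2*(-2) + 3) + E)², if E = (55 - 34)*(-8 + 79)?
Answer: 2244004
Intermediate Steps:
E = 1491 (E = 21*71 = 1491)
((-2*(-2) + 3) + E)² = ((-2*(-2) + 3) + 1491)² = ((4 + 3) + 1491)² = (7 + 1491)² = 1498² = 2244004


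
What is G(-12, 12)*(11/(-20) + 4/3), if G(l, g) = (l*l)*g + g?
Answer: 1363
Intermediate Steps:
G(l, g) = g + g*l**2 (G(l, g) = l**2*g + g = g*l**2 + g = g + g*l**2)
G(-12, 12)*(11/(-20) + 4/3) = (12*(1 + (-12)**2))*(11/(-20) + 4/3) = (12*(1 + 144))*(11*(-1/20) + 4*(1/3)) = (12*145)*(-11/20 + 4/3) = 1740*(47/60) = 1363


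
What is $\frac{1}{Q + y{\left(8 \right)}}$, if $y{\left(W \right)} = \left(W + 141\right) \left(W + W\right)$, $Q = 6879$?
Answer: $\frac{1}{9263} \approx 0.00010796$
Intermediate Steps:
$y{\left(W \right)} = 2 W \left(141 + W\right)$ ($y{\left(W \right)} = \left(141 + W\right) 2 W = 2 W \left(141 + W\right)$)
$\frac{1}{Q + y{\left(8 \right)}} = \frac{1}{6879 + 2 \cdot 8 \left(141 + 8\right)} = \frac{1}{6879 + 2 \cdot 8 \cdot 149} = \frac{1}{6879 + 2384} = \frac{1}{9263}$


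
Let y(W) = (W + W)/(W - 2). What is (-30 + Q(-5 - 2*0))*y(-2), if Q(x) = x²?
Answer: -5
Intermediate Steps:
y(W) = 2*W/(-2 + W) (y(W) = (2*W)/(-2 + W) = 2*W/(-2 + W))
(-30 + Q(-5 - 2*0))*y(-2) = (-30 + (-5 - 2*0)²)*(2*(-2)/(-2 - 2)) = (-30 + (-5 + 0)²)*(2*(-2)/(-4)) = (-30 + (-5)²)*(2*(-2)*(-¼)) = (-30 + 25)*1 = -5*1 = -5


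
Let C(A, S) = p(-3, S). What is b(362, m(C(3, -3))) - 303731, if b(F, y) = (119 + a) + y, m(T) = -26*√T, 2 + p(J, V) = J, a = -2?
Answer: -303614 - 26*I*√5 ≈ -3.0361e+5 - 58.138*I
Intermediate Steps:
p(J, V) = -2 + J
C(A, S) = -5 (C(A, S) = -2 - 3 = -5)
b(F, y) = 117 + y (b(F, y) = (119 - 2) + y = 117 + y)
b(362, m(C(3, -3))) - 303731 = (117 - 26*I*√5) - 303731 = -303614 - 26*I*√5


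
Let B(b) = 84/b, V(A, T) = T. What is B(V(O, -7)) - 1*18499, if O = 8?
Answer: -18511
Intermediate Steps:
B(V(O, -7)) - 1*18499 = 84/(-7) - 1*18499 = 84*(-⅐) - 18499 = -12 - 18499 = -18511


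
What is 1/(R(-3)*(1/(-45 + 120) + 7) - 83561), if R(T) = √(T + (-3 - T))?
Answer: -156676875/13092076628551 - 13150*I*√3/13092076628551 ≈ -1.1967e-5 - 1.7397e-9*I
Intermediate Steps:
R(T) = I*√3 (R(T) = √(-3) = I*√3)
1/(R(-3)*(1/(-45 + 120) + 7) - 83561) = 1/((I*√3)*(1/(-45 + 120) + 7) - 83561) = 1/((I*√3)*(1/75 + 7) - 83561) = 1/((I*√3)*(526/75) - 83561) = 1/(526*I*√3/75 - 83561) = 1/(-83561 + 526*I*√3/75)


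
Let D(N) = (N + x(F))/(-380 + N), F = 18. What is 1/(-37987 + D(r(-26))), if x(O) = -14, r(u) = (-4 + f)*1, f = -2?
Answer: -193/7331481 ≈ -2.6325e-5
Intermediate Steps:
r(u) = -6 (r(u) = (-4 - 2)*1 = -6*1 = -6)
D(N) = (-14 + N)/(-380 + N) (D(N) = (N - 14)/(-380 + N) = (-14 + N)/(-380 + N))
1/(-37987 + D(r(-26))) = 1/(-37987 + (-14 - 6)/(-380 - 6)) = 1/(-37987 - 20/(-386)) = 1/(-37987 - 1/386*(-20)) = 1/(-37987 + 10/193) = 1/(-7331481/193) = -193/7331481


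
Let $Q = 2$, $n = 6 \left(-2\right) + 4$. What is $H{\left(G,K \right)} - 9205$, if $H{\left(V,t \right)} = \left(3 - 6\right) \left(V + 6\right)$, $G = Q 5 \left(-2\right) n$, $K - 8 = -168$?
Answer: $-9703$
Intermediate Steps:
$K = -160$ ($K = 8 - 168 = -160$)
$n = -8$ ($n = -12 + 4 = -8$)
$G = 160$ ($G = 2 \cdot 5 \left(-2\right) \left(-8\right) = 2 \left(-10\right) \left(-8\right) = \left(-20\right) \left(-8\right) = 160$)
$H{\left(V,t \right)} = -18 - 3 V$ ($H{\left(V,t \right)} = - 3 \left(6 + V\right) = -18 - 3 V$)
$H{\left(G,K \right)} - 9205 = \left(-18 - 480\right) - 9205 = -498 - 9205 = -9703$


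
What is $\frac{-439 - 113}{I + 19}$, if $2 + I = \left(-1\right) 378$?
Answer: $\frac{552}{361} \approx 1.5291$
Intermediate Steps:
$I = -380$ ($I = -2 - 378 = -380$)
$\frac{-439 - 113}{I + 19} = \frac{-439 - 113}{-380 + 19} = - \frac{552}{-361} = \left(-552\right) \left(- \frac{1}{361}\right) = \frac{552}{361}$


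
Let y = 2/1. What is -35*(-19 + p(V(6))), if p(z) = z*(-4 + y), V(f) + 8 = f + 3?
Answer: 735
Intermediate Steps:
y = 2 (y = 2*1 = 2)
V(f) = -5 + f (V(f) = -8 + (f + 3) = -8 + (3 + f) = -5 + f)
p(z) = -2*z (p(z) = z*(-4 + 2) = z*(-2) = -2*z)
-35*(-19 + p(V(6))) = -35*(-19 - 2*(-5 + 6)) = -35*(-19 - 2*1) = -35*(-19 - 2) = -35*(-21) = 735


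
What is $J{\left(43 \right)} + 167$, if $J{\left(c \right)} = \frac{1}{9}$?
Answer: $\frac{1504}{9} \approx 167.11$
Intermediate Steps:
$J{\left(c \right)} = \frac{1}{9}$
$J{\left(43 \right)} + 167 = \frac{1}{9} + 167 = \frac{1504}{9}$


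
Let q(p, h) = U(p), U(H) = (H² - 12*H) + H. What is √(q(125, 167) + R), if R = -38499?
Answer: I*√24249 ≈ 155.72*I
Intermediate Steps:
U(H) = H² - 11*H
q(p, h) = p*(-11 + p)
√(q(125, 167) + R) = √(125*(-11 + 125) - 38499) = √(125*114 - 38499) = √(14250 - 38499) = √(-24249) = I*√24249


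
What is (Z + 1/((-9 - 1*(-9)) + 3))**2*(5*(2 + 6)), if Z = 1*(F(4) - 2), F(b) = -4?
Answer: 11560/9 ≈ 1284.4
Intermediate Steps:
Z = -6 (Z = 1*(-4 - 2) = 1*(-6) = -6)
(Z + 1/((-9 - 1*(-9)) + 3))**2*(5*(2 + 6)) = (-6 + 1/((-9 - 1*(-9)) + 3))**2*(5*(2 + 6)) = (-6 + 1/((-9 + 9) + 3))**2*(5*8) = (-6 + 1/(0 + 3))**2*40 = (-6 + 1/3)**2*40 = (-17/3)**2*40 = (289/9)*40 = 11560/9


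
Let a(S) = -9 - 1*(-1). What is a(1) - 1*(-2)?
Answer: -6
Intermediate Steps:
a(S) = -8 (a(S) = -9 + 1 = -8)
a(1) - 1*(-2) = -8 - 1*(-2) = -8 + 2 = -6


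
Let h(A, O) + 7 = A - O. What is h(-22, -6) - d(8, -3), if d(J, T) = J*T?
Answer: 1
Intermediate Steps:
h(A, O) = -7 + A - O (h(A, O) = -7 + (A - O) = -7 + A - O)
h(-22, -6) - d(8, -3) = (-7 - 22 - 1*(-6)) - 8*(-3) = (-7 - 22 + 6) - 1*(-24) = -23 + 24 = 1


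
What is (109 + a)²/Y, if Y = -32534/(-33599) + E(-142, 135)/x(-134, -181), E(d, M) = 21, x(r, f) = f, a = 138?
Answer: 371021291771/5183075 ≈ 71583.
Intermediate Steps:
Y = 5183075/6081419 (Y = -32534/(-33599) + 21/(-181) = -32534*(-1/33599) + 21*(-1/181) = 32534/33599 - 21/181 = 5183075/6081419 ≈ 0.85228)
(109 + a)²/Y = (109 + 138)²/(5183075/6081419) = 247²*(6081419/5183075) = 61009*(6081419/5183075) = 371021291771/5183075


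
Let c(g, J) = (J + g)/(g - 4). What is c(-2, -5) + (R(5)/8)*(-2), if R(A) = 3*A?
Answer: -31/12 ≈ -2.5833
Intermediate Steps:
c(g, J) = (J + g)/(-4 + g)
c(-2, -5) + (R(5)/8)*(-2) = (-5 - 2)/(-4 - 2) + ((3*5)/8)*(-2) = -7/(-6) + (15*(1/8))*(-2) = -1/6*(-7) + (15/8)*(-2) = 7/6 - 15/4 = -31/12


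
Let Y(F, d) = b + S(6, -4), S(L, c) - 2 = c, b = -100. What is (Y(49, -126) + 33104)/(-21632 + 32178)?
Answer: 16501/5273 ≈ 3.1293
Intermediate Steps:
S(L, c) = 2 + c
Y(F, d) = -102 (Y(F, d) = -100 + (2 - 4) = -100 - 2 = -102)
(Y(49, -126) + 33104)/(-21632 + 32178) = (-102 + 33104)/(-21632 + 32178) = 33002/10546 = 33002*(1/10546) = 16501/5273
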